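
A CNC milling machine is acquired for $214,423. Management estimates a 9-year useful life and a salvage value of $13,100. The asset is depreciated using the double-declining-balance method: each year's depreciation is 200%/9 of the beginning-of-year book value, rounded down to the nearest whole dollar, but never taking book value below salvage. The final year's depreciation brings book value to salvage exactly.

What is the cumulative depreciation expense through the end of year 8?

Depreciable base = $214,423 − $13,100 = $201,323.
Year 1: ⌊$214,423 × 200%/9⌋ = $47,649. Book value $166,774.
Year 2: ⌊$166,774 × 200%/9⌋ = $37,060. Book value $129,714.
Year 3: ⌊$129,714 × 200%/9⌋ = $28,825. Book value $100,889.
Year 4: ⌊$100,889 × 200%/9⌋ = $22,419. Book value $78,470.
Year 5: ⌊$78,470 × 200%/9⌋ = $17,437. Book value $61,033.
Year 6: ⌊$61,033 × 200%/9⌋ = $13,562. Book value $47,471.
Year 7: ⌊$47,471 × 200%/9⌋ = $10,549. Book value $36,922.
Year 8: ⌊$36,922 × 200%/9⌋ = $8,204. Book value $28,718.
Accumulated through year 8 = $214,423 − $28,718 = $185,705.

$185,705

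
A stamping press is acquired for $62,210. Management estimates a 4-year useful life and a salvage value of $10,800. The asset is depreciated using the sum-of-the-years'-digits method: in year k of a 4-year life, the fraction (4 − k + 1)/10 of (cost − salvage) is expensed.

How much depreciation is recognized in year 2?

$15,423

Depreciable base = $62,210 − $10,800 = $51,410.
Sum of the years' digits = 4+3+2+1 = 10.
Year 1: $51,410 × 4/10 = $20,564. Book value $41,646.
Year 2: $51,410 × 3/10 = $15,423. Book value $26,223.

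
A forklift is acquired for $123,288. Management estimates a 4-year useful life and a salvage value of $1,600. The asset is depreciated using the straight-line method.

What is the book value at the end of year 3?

Depreciable base = $123,288 − $1,600 = $121,688.
Annual expense = $121,688 / 4 = $30,422.
End of year 1: book value $92,866.
End of year 2: book value $62,444.
End of year 3: book value $32,022.

$32,022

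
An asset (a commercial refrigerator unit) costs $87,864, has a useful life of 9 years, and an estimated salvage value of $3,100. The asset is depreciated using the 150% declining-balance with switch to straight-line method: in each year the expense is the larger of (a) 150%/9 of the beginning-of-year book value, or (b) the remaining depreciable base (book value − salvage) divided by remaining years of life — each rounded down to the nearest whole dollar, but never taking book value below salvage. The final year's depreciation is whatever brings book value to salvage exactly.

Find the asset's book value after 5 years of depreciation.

Depreciable base = $87,864 − $3,100 = $84,764.
Year 1: DB = ⌊$87,864 × 150%/9⌋ = $14,644; SL = ⌊$84,764/9⌋ = $9,418 → take DB $14,644. Book value $73,220.
Year 2: DB = ⌊$73,220 × 150%/9⌋ = $12,203; SL = ⌊$70,120/8⌋ = $8,765 → take DB $12,203. Book value $61,017.
Year 3: DB = ⌊$61,017 × 150%/9⌋ = $10,169; SL = ⌊$57,917/7⌋ = $8,273 → take DB $10,169. Book value $50,848.
Year 4: DB = ⌊$50,848 × 150%/9⌋ = $8,474; SL = ⌊$47,748/6⌋ = $7,958 → take DB $8,474. Book value $42,374.
Year 5: DB = ⌊$42,374 × 150%/9⌋ = $7,062; SL = ⌊$39,274/5⌋ = $7,854 → take SL $7,854. Book value $34,520.

$34,520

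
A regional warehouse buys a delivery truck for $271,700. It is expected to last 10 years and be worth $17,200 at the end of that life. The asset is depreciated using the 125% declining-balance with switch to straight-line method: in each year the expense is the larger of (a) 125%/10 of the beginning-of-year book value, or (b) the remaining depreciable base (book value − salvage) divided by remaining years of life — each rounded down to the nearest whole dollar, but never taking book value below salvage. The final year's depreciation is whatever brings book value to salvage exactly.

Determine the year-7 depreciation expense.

Depreciable base = $271,700 − $17,200 = $254,500.
Year 1: DB = ⌊$271,700 × 125%/10⌋ = $33,962; SL = ⌊$254,500/10⌋ = $25,450 → take DB $33,962. Book value $237,738.
Year 2: DB = ⌊$237,738 × 125%/10⌋ = $29,717; SL = ⌊$220,538/9⌋ = $24,504 → take DB $29,717. Book value $208,021.
Year 3: DB = ⌊$208,021 × 125%/10⌋ = $26,002; SL = ⌊$190,821/8⌋ = $23,852 → take DB $26,002. Book value $182,019.
Year 4: DB = ⌊$182,019 × 125%/10⌋ = $22,752; SL = ⌊$164,819/7⌋ = $23,545 → take SL $23,545. Book value $158,474.
Year 5: DB = ⌊$158,474 × 125%/10⌋ = $19,809; SL = ⌊$141,274/6⌋ = $23,545 → take SL $23,545. Book value $134,929.
Year 6: DB = ⌊$134,929 × 125%/10⌋ = $16,866; SL = ⌊$117,729/5⌋ = $23,545 → take SL $23,545. Book value $111,384.
Year 7: DB = ⌊$111,384 × 125%/10⌋ = $13,923; SL = ⌊$94,184/4⌋ = $23,546 → take SL $23,546. Book value $87,838.

$23,546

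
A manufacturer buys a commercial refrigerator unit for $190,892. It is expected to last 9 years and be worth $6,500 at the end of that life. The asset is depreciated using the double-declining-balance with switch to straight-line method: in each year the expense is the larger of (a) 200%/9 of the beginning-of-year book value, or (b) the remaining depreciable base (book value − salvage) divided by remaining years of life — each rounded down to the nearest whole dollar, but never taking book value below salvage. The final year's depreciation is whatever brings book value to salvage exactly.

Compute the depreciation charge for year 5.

$15,524

Depreciable base = $190,892 − $6,500 = $184,392.
Year 1: DB = ⌊$190,892 × 200%/9⌋ = $42,420; SL = ⌊$184,392/9⌋ = $20,488 → take DB $42,420. Book value $148,472.
Year 2: DB = ⌊$148,472 × 200%/9⌋ = $32,993; SL = ⌊$141,972/8⌋ = $17,746 → take DB $32,993. Book value $115,479.
Year 3: DB = ⌊$115,479 × 200%/9⌋ = $25,662; SL = ⌊$108,979/7⌋ = $15,568 → take DB $25,662. Book value $89,817.
Year 4: DB = ⌊$89,817 × 200%/9⌋ = $19,959; SL = ⌊$83,317/6⌋ = $13,886 → take DB $19,959. Book value $69,858.
Year 5: DB = ⌊$69,858 × 200%/9⌋ = $15,524; SL = ⌊$63,358/5⌋ = $12,671 → take DB $15,524. Book value $54,334.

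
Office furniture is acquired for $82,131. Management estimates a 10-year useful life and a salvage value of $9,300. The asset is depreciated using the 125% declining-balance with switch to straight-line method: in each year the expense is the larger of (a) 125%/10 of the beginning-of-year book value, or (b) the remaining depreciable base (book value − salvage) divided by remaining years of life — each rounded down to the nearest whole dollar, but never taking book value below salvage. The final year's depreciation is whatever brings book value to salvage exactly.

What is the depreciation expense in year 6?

$6,474

Depreciable base = $82,131 − $9,300 = $72,831.
Year 1: DB = ⌊$82,131 × 125%/10⌋ = $10,266; SL = ⌊$72,831/10⌋ = $7,283 → take DB $10,266. Book value $71,865.
Year 2: DB = ⌊$71,865 × 125%/10⌋ = $8,983; SL = ⌊$62,565/9⌋ = $6,951 → take DB $8,983. Book value $62,882.
Year 3: DB = ⌊$62,882 × 125%/10⌋ = $7,860; SL = ⌊$53,582/8⌋ = $6,697 → take DB $7,860. Book value $55,022.
Year 4: DB = ⌊$55,022 × 125%/10⌋ = $6,877; SL = ⌊$45,722/7⌋ = $6,531 → take DB $6,877. Book value $48,145.
Year 5: DB = ⌊$48,145 × 125%/10⌋ = $6,018; SL = ⌊$38,845/6⌋ = $6,474 → take SL $6,474. Book value $41,671.
Year 6: DB = ⌊$41,671 × 125%/10⌋ = $5,208; SL = ⌊$32,371/5⌋ = $6,474 → take SL $6,474. Book value $35,197.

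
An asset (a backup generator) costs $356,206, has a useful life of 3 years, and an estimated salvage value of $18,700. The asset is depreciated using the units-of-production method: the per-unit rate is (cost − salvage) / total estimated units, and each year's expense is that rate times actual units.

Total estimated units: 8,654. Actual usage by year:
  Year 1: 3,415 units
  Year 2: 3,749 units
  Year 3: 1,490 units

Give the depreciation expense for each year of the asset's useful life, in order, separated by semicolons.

Depreciable base = $356,206 − $18,700 = $337,506.
Rate = $337,506 / 8,654 units = $39 per unit.
Year 1: 3,415 × $39 = $133,185. Book value $223,021.
Year 2: 3,749 × $39 = $146,211. Book value $76,810.
Year 3: 1,490 × $39 = $58,110. Book value $18,700.

$133,185; $146,211; $58,110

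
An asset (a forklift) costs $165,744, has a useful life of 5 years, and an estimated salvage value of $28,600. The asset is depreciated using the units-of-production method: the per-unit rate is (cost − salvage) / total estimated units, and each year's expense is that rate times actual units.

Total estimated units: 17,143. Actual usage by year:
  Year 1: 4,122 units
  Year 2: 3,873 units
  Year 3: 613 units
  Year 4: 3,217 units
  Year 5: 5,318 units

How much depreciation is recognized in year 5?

Depreciable base = $165,744 − $28,600 = $137,144.
Rate = $137,144 / 17,143 units = $8 per unit.
Year 1: 4,122 × $8 = $32,976. Book value $132,768.
Year 2: 3,873 × $8 = $30,984. Book value $101,784.
Year 3: 613 × $8 = $4,904. Book value $96,880.
Year 4: 3,217 × $8 = $25,736. Book value $71,144.
Year 5: 5,318 × $8 = $42,544. Book value $28,600.

$42,544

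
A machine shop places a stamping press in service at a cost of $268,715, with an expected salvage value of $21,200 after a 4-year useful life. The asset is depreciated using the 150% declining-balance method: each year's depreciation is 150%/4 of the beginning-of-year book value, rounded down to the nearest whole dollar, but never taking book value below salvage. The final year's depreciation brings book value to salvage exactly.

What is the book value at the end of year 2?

Depreciable base = $268,715 − $21,200 = $247,515.
Year 1: ⌊$268,715 × 150%/4⌋ = $100,768. Book value $167,947.
Year 2: ⌊$167,947 × 150%/4⌋ = $62,980. Book value $104,967.

$104,967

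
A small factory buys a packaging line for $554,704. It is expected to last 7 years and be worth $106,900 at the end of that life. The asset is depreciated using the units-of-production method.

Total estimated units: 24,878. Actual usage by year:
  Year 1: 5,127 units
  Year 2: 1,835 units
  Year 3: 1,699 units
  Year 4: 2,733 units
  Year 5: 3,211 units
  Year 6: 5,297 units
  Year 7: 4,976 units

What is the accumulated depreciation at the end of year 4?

Depreciable base = $554,704 − $106,900 = $447,804.
Rate = $447,804 / 24,878 units = $18 per unit.
Year 1: 5,127 × $18 = $92,286. Book value $462,418.
Year 2: 1,835 × $18 = $33,030. Book value $429,388.
Year 3: 1,699 × $18 = $30,582. Book value $398,806.
Year 4: 2,733 × $18 = $49,194. Book value $349,612.
Accumulated through year 4 = $554,704 − $349,612 = $205,092.

$205,092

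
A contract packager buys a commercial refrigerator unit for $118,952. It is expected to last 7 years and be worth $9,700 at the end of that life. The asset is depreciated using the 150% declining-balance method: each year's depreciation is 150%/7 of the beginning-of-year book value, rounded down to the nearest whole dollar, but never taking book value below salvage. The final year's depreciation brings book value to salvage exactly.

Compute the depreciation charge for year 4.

$12,364

Depreciable base = $118,952 − $9,700 = $109,252.
Year 1: ⌊$118,952 × 150%/7⌋ = $25,489. Book value $93,463.
Year 2: ⌊$93,463 × 150%/7⌋ = $20,027. Book value $73,436.
Year 3: ⌊$73,436 × 150%/7⌋ = $15,736. Book value $57,700.
Year 4: ⌊$57,700 × 150%/7⌋ = $12,364. Book value $45,336.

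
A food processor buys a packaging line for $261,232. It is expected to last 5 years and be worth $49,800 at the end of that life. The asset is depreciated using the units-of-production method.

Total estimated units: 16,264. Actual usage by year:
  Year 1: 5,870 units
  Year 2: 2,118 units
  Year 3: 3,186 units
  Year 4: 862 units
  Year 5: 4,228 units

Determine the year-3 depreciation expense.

$41,418

Depreciable base = $261,232 − $49,800 = $211,432.
Rate = $211,432 / 16,264 units = $13 per unit.
Year 1: 5,870 × $13 = $76,310. Book value $184,922.
Year 2: 2,118 × $13 = $27,534. Book value $157,388.
Year 3: 3,186 × $13 = $41,418. Book value $115,970.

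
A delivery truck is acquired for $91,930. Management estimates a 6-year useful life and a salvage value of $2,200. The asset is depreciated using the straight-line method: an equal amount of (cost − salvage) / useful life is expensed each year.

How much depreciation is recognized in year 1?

Depreciable base = $91,930 − $2,200 = $89,730.
Annual expense = $89,730 / 6 = $14,955.

$14,955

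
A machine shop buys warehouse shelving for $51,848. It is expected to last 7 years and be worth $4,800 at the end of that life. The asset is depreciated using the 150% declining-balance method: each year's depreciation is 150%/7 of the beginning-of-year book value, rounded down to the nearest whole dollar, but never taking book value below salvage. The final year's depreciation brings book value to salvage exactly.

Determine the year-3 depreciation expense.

$6,859

Depreciable base = $51,848 − $4,800 = $47,048.
Year 1: ⌊$51,848 × 150%/7⌋ = $11,110. Book value $40,738.
Year 2: ⌊$40,738 × 150%/7⌋ = $8,729. Book value $32,009.
Year 3: ⌊$32,009 × 150%/7⌋ = $6,859. Book value $25,150.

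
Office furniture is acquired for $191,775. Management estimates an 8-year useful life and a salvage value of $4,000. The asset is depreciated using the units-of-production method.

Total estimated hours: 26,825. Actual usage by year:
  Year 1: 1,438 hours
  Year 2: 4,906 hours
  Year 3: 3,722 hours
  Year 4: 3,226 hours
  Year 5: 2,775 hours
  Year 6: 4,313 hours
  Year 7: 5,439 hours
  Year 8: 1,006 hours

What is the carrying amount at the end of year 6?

$49,115

Depreciable base = $191,775 − $4,000 = $187,775.
Rate = $187,775 / 26,825 hours = $7 per hour.
Year 1: 1,438 × $7 = $10,066. Book value $181,709.
Year 2: 4,906 × $7 = $34,342. Book value $147,367.
Year 3: 3,722 × $7 = $26,054. Book value $121,313.
Year 4: 3,226 × $7 = $22,582. Book value $98,731.
Year 5: 2,775 × $7 = $19,425. Book value $79,306.
Year 6: 4,313 × $7 = $30,191. Book value $49,115.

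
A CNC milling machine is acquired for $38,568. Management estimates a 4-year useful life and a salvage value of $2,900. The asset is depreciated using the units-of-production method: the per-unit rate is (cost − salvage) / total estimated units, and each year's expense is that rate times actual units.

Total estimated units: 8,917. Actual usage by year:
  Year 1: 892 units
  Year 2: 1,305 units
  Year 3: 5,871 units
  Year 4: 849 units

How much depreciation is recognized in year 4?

$3,396

Depreciable base = $38,568 − $2,900 = $35,668.
Rate = $35,668 / 8,917 units = $4 per unit.
Year 1: 892 × $4 = $3,568. Book value $35,000.
Year 2: 1,305 × $4 = $5,220. Book value $29,780.
Year 3: 5,871 × $4 = $23,484. Book value $6,296.
Year 4: 849 × $4 = $3,396. Book value $2,900.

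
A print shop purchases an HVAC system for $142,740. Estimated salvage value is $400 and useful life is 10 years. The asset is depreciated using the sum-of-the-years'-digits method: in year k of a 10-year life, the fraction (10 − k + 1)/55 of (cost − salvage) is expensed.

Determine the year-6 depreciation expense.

Depreciable base = $142,740 − $400 = $142,340.
Sum of the years' digits = 10+9+8+7+6+5+4+3+2+1 = 55.
Year 1: $142,340 × 10/55 = $25,880. Book value $116,860.
Year 2: $142,340 × 9/55 = $23,292. Book value $93,568.
Year 3: $142,340 × 8/55 = $20,704. Book value $72,864.
Year 4: $142,340 × 7/55 = $18,116. Book value $54,748.
Year 5: $142,340 × 6/55 = $15,528. Book value $39,220.
Year 6: $142,340 × 5/55 = $12,940. Book value $26,280.

$12,940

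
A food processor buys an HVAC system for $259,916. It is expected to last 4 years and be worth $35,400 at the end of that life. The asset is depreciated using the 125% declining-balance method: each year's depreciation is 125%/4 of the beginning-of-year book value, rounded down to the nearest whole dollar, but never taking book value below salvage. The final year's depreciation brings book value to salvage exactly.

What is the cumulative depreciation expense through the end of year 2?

Depreciable base = $259,916 − $35,400 = $224,516.
Year 1: ⌊$259,916 × 125%/4⌋ = $81,223. Book value $178,693.
Year 2: ⌊$178,693 × 125%/4⌋ = $55,841. Book value $122,852.
Accumulated through year 2 = $259,916 − $122,852 = $137,064.

$137,064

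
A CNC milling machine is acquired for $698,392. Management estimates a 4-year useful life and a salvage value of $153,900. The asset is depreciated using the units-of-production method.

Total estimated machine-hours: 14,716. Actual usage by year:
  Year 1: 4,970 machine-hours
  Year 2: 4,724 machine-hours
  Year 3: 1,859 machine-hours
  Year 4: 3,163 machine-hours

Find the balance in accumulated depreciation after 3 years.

Depreciable base = $698,392 − $153,900 = $544,492.
Rate = $544,492 / 14,716 machine-hours = $37 per machine-hour.
Year 1: 4,970 × $37 = $183,890. Book value $514,502.
Year 2: 4,724 × $37 = $174,788. Book value $339,714.
Year 3: 1,859 × $37 = $68,783. Book value $270,931.
Accumulated through year 3 = $698,392 − $270,931 = $427,461.

$427,461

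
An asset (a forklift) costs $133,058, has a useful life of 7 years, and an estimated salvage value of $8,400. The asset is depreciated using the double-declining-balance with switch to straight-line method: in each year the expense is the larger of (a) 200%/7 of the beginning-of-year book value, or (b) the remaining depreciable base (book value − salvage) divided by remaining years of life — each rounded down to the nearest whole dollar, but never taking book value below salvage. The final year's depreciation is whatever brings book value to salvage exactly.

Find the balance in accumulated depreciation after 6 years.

Depreciable base = $133,058 − $8,400 = $124,658.
Year 1: DB = ⌊$133,058 × 200%/7⌋ = $38,016; SL = ⌊$124,658/7⌋ = $17,808 → take DB $38,016. Book value $95,042.
Year 2: DB = ⌊$95,042 × 200%/7⌋ = $27,154; SL = ⌊$86,642/6⌋ = $14,440 → take DB $27,154. Book value $67,888.
Year 3: DB = ⌊$67,888 × 200%/7⌋ = $19,396; SL = ⌊$59,488/5⌋ = $11,897 → take DB $19,396. Book value $48,492.
Year 4: DB = ⌊$48,492 × 200%/7⌋ = $13,854; SL = ⌊$40,092/4⌋ = $10,023 → take DB $13,854. Book value $34,638.
Year 5: DB = ⌊$34,638 × 200%/7⌋ = $9,896; SL = ⌊$26,238/3⌋ = $8,746 → take DB $9,896. Book value $24,742.
Year 6: DB = ⌊$24,742 × 200%/7⌋ = $7,069; SL = ⌊$16,342/2⌋ = $8,171 → take SL $8,171. Book value $16,571.
Accumulated through year 6 = $133,058 − $16,571 = $116,487.

$116,487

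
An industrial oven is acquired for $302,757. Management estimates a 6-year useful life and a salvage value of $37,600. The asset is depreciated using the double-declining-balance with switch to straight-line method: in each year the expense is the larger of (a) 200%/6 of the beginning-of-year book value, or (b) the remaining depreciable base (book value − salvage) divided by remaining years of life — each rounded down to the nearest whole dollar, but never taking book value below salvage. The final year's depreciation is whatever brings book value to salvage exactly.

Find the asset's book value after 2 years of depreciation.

$134,559

Depreciable base = $302,757 − $37,600 = $265,157.
Year 1: DB = ⌊$302,757 × 200%/6⌋ = $100,919; SL = ⌊$265,157/6⌋ = $44,192 → take DB $100,919. Book value $201,838.
Year 2: DB = ⌊$201,838 × 200%/6⌋ = $67,279; SL = ⌊$164,238/5⌋ = $32,847 → take DB $67,279. Book value $134,559.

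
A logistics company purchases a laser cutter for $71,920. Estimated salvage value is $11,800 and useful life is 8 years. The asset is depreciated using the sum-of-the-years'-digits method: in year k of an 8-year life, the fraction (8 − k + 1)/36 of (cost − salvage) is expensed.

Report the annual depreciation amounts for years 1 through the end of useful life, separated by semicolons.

$13,360; $11,690; $10,020; $8,350; $6,680; $5,010; $3,340; $1,670

Depreciable base = $71,920 − $11,800 = $60,120.
Sum of the years' digits = 8+7+6+5+4+3+2+1 = 36.
Year 1: $60,120 × 8/36 = $13,360. Book value $58,560.
Year 2: $60,120 × 7/36 = $11,690. Book value $46,870.
Year 3: $60,120 × 6/36 = $10,020. Book value $36,850.
Year 4: $60,120 × 5/36 = $8,350. Book value $28,500.
Year 5: $60,120 × 4/36 = $6,680. Book value $21,820.
Year 6: $60,120 × 3/36 = $5,010. Book value $16,810.
Year 7: $60,120 × 2/36 = $3,340. Book value $13,470.
Year 8: $60,120 × 1/36 = $1,670. Book value $11,800.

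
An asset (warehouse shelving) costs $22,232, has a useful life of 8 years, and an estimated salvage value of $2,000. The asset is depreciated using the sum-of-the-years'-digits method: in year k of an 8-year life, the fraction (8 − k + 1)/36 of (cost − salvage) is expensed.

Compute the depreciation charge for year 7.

Depreciable base = $22,232 − $2,000 = $20,232.
Sum of the years' digits = 8+7+6+5+4+3+2+1 = 36.
Year 1: $20,232 × 8/36 = $4,496. Book value $17,736.
Year 2: $20,232 × 7/36 = $3,934. Book value $13,802.
Year 3: $20,232 × 6/36 = $3,372. Book value $10,430.
Year 4: $20,232 × 5/36 = $2,810. Book value $7,620.
Year 5: $20,232 × 4/36 = $2,248. Book value $5,372.
Year 6: $20,232 × 3/36 = $1,686. Book value $3,686.
Year 7: $20,232 × 2/36 = $1,124. Book value $2,562.

$1,124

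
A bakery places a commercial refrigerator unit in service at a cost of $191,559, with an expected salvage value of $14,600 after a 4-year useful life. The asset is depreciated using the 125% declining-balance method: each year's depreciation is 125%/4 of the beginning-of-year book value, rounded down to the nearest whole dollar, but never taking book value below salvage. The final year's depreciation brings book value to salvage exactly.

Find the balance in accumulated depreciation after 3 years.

$129,311

Depreciable base = $191,559 − $14,600 = $176,959.
Year 1: ⌊$191,559 × 125%/4⌋ = $59,862. Book value $131,697.
Year 2: ⌊$131,697 × 125%/4⌋ = $41,155. Book value $90,542.
Year 3: ⌊$90,542 × 125%/4⌋ = $28,294. Book value $62,248.
Accumulated through year 3 = $191,559 − $62,248 = $129,311.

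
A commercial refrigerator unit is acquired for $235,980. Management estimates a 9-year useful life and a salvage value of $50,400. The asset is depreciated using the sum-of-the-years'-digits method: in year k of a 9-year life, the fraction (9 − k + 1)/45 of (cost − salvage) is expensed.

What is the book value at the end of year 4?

Depreciable base = $235,980 − $50,400 = $185,580.
Sum of the years' digits = 9+8+7+6+5+4+3+2+1 = 45.
Year 1: $185,580 × 9/45 = $37,116. Book value $198,864.
Year 2: $185,580 × 8/45 = $32,992. Book value $165,872.
Year 3: $185,580 × 7/45 = $28,868. Book value $137,004.
Year 4: $185,580 × 6/45 = $24,744. Book value $112,260.

$112,260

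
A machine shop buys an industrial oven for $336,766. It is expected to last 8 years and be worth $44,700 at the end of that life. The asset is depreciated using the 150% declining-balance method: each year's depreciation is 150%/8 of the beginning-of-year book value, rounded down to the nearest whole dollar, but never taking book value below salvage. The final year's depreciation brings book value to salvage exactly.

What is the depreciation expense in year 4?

Depreciable base = $336,766 − $44,700 = $292,066.
Year 1: ⌊$336,766 × 150%/8⌋ = $63,143. Book value $273,623.
Year 2: ⌊$273,623 × 150%/8⌋ = $51,304. Book value $222,319.
Year 3: ⌊$222,319 × 150%/8⌋ = $41,684. Book value $180,635.
Year 4: ⌊$180,635 × 150%/8⌋ = $33,869. Book value $146,766.

$33,869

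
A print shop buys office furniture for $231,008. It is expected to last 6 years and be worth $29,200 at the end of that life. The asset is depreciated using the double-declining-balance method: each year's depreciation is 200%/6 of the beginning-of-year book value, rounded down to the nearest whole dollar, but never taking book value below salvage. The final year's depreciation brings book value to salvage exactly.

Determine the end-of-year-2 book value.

$102,671

Depreciable base = $231,008 − $29,200 = $201,808.
Year 1: ⌊$231,008 × 200%/6⌋ = $77,002. Book value $154,006.
Year 2: ⌊$154,006 × 200%/6⌋ = $51,335. Book value $102,671.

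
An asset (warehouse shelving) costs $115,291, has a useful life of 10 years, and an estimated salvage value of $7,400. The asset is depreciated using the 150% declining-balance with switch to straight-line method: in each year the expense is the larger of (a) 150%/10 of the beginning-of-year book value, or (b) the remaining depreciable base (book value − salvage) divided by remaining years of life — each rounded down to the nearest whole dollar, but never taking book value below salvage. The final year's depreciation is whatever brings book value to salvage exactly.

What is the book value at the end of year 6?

Depreciable base = $115,291 − $7,400 = $107,891.
Year 1: DB = ⌊$115,291 × 150%/10⌋ = $17,293; SL = ⌊$107,891/10⌋ = $10,789 → take DB $17,293. Book value $97,998.
Year 2: DB = ⌊$97,998 × 150%/10⌋ = $14,699; SL = ⌊$90,598/9⌋ = $10,066 → take DB $14,699. Book value $83,299.
Year 3: DB = ⌊$83,299 × 150%/10⌋ = $12,494; SL = ⌊$75,899/8⌋ = $9,487 → take DB $12,494. Book value $70,805.
Year 4: DB = ⌊$70,805 × 150%/10⌋ = $10,620; SL = ⌊$63,405/7⌋ = $9,057 → take DB $10,620. Book value $60,185.
Year 5: DB = ⌊$60,185 × 150%/10⌋ = $9,027; SL = ⌊$52,785/6⌋ = $8,797 → take DB $9,027. Book value $51,158.
Year 6: DB = ⌊$51,158 × 150%/10⌋ = $7,673; SL = ⌊$43,758/5⌋ = $8,751 → take SL $8,751. Book value $42,407.

$42,407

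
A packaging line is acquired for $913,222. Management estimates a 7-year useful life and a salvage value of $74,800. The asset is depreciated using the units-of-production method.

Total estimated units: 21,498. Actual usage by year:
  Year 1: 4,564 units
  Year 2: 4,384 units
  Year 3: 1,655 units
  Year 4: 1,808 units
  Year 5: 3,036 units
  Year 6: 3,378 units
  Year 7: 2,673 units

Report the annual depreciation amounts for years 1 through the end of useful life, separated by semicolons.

$177,996; $170,976; $64,545; $70,512; $118,404; $131,742; $104,247

Depreciable base = $913,222 − $74,800 = $838,422.
Rate = $838,422 / 21,498 units = $39 per unit.
Year 1: 4,564 × $39 = $177,996. Book value $735,226.
Year 2: 4,384 × $39 = $170,976. Book value $564,250.
Year 3: 1,655 × $39 = $64,545. Book value $499,705.
Year 4: 1,808 × $39 = $70,512. Book value $429,193.
Year 5: 3,036 × $39 = $118,404. Book value $310,789.
Year 6: 3,378 × $39 = $131,742. Book value $179,047.
Year 7: 2,673 × $39 = $104,247. Book value $74,800.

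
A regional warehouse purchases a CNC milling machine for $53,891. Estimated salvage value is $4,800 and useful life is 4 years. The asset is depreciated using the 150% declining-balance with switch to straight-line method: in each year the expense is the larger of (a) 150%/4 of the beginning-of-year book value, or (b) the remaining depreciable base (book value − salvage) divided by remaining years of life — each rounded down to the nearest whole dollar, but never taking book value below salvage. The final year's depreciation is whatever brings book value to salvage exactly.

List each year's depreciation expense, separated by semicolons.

$20,209; $12,630; $8,126; $8,126

Depreciable base = $53,891 − $4,800 = $49,091.
Year 1: DB = ⌊$53,891 × 150%/4⌋ = $20,209; SL = ⌊$49,091/4⌋ = $12,272 → take DB $20,209. Book value $33,682.
Year 2: DB = ⌊$33,682 × 150%/4⌋ = $12,630; SL = ⌊$28,882/3⌋ = $9,627 → take DB $12,630. Book value $21,052.
Year 3: DB = ⌊$21,052 × 150%/4⌋ = $7,894; SL = ⌊$16,252/2⌋ = $8,126 → take SL $8,126. Book value $12,926.
Year 4 (final): $12,926 − $4,800 = $8,126. Book value $4,800.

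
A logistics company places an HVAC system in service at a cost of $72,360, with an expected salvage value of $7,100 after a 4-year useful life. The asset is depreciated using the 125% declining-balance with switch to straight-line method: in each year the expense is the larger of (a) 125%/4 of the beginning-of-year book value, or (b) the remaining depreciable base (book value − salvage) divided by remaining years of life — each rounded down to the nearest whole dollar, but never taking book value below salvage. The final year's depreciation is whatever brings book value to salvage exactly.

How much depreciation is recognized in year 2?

Depreciable base = $72,360 − $7,100 = $65,260.
Year 1: DB = ⌊$72,360 × 125%/4⌋ = $22,612; SL = ⌊$65,260/4⌋ = $16,315 → take DB $22,612. Book value $49,748.
Year 2: DB = ⌊$49,748 × 125%/4⌋ = $15,546; SL = ⌊$42,648/3⌋ = $14,216 → take DB $15,546. Book value $34,202.

$15,546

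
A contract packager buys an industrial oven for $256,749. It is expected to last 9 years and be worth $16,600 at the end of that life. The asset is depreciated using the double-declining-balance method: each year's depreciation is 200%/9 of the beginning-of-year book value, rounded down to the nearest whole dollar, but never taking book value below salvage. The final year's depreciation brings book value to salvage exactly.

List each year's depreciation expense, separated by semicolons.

$57,055; $44,376; $34,515; $26,845; $20,879; $16,239; $12,631; $9,824; $17,785

Depreciable base = $256,749 − $16,600 = $240,149.
Year 1: ⌊$256,749 × 200%/9⌋ = $57,055. Book value $199,694.
Year 2: ⌊$199,694 × 200%/9⌋ = $44,376. Book value $155,318.
Year 3: ⌊$155,318 × 200%/9⌋ = $34,515. Book value $120,803.
Year 4: ⌊$120,803 × 200%/9⌋ = $26,845. Book value $93,958.
Year 5: ⌊$93,958 × 200%/9⌋ = $20,879. Book value $73,079.
Year 6: ⌊$73,079 × 200%/9⌋ = $16,239. Book value $56,840.
Year 7: ⌊$56,840 × 200%/9⌋ = $12,631. Book value $44,209.
Year 8: ⌊$44,209 × 200%/9⌋ = $9,824. Book value $34,385.
Year 9 (final): $34,385 − $16,600 = $17,785. Book value $16,600.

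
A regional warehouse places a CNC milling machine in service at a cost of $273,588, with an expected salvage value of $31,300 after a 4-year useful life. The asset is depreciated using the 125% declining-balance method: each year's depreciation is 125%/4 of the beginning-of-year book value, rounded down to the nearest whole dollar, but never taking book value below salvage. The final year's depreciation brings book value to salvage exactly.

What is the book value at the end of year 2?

Depreciable base = $273,588 − $31,300 = $242,288.
Year 1: ⌊$273,588 × 125%/4⌋ = $85,496. Book value $188,092.
Year 2: ⌊$188,092 × 125%/4⌋ = $58,778. Book value $129,314.

$129,314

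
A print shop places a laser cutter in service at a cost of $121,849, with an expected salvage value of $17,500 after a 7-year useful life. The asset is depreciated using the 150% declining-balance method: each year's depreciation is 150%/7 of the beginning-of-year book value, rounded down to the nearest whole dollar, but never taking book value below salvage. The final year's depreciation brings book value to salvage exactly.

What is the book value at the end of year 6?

$28,670

Depreciable base = $121,849 − $17,500 = $104,349.
Year 1: ⌊$121,849 × 150%/7⌋ = $26,110. Book value $95,739.
Year 2: ⌊$95,739 × 150%/7⌋ = $20,515. Book value $75,224.
Year 3: ⌊$75,224 × 150%/7⌋ = $16,119. Book value $59,105.
Year 4: ⌊$59,105 × 150%/7⌋ = $12,665. Book value $46,440.
Year 5: ⌊$46,440 × 150%/7⌋ = $9,951. Book value $36,489.
Year 6: ⌊$36,489 × 150%/7⌋ = $7,819. Book value $28,670.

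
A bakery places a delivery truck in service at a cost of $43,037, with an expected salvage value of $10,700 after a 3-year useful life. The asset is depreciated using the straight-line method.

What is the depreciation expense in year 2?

Depreciable base = $43,037 − $10,700 = $32,337.
Annual expense = $32,337 / 3 = $10,779.

$10,779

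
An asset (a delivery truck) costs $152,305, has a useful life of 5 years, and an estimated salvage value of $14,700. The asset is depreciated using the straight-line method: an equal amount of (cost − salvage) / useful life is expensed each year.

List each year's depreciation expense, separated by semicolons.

$27,521; $27,521; $27,521; $27,521; $27,521

Depreciable base = $152,305 − $14,700 = $137,605.
Annual expense = $137,605 / 5 = $27,521.
End of year 1: book value $124,784.
End of year 2: book value $97,263.
End of year 3: book value $69,742.
End of year 4: book value $42,221.
End of year 5: book value $14,700.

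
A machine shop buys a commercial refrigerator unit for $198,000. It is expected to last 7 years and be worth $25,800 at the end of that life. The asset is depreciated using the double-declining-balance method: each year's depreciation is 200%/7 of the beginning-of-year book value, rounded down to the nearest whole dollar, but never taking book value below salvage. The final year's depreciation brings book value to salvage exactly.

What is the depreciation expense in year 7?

$498

Depreciable base = $198,000 − $25,800 = $172,200.
Year 1: ⌊$198,000 × 200%/7⌋ = $56,571. Book value $141,429.
Year 2: ⌊$141,429 × 200%/7⌋ = $40,408. Book value $101,021.
Year 3: ⌊$101,021 × 200%/7⌋ = $28,863. Book value $72,158.
Year 4: ⌊$72,158 × 200%/7⌋ = $20,616. Book value $51,542.
Year 5: ⌊$51,542 × 200%/7⌋ = $14,726. Book value $36,816.
Year 6: ⌊$36,816 × 200%/7⌋ = $10,518. Book value $26,298.
Year 7 (final): $26,298 − $25,800 = $498. Book value $25,800.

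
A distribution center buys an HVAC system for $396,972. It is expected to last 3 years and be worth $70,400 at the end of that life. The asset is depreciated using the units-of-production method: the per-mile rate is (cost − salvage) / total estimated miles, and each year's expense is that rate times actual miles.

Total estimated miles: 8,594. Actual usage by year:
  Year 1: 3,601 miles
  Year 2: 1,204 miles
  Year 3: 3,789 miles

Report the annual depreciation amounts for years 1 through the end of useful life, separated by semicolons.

$136,838; $45,752; $143,982

Depreciable base = $396,972 − $70,400 = $326,572.
Rate = $326,572 / 8,594 miles = $38 per mile.
Year 1: 3,601 × $38 = $136,838. Book value $260,134.
Year 2: 1,204 × $38 = $45,752. Book value $214,382.
Year 3: 3,789 × $38 = $143,982. Book value $70,400.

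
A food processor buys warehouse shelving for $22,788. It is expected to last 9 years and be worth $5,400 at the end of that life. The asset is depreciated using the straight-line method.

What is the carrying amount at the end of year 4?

$15,060

Depreciable base = $22,788 − $5,400 = $17,388.
Annual expense = $17,388 / 9 = $1,932.
End of year 1: book value $20,856.
End of year 2: book value $18,924.
End of year 3: book value $16,992.
End of year 4: book value $15,060.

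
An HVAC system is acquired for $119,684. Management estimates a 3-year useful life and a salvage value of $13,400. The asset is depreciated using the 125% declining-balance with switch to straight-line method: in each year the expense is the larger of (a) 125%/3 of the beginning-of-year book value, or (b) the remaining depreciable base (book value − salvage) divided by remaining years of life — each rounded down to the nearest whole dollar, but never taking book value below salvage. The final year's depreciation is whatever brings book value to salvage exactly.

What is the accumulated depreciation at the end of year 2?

$78,958

Depreciable base = $119,684 − $13,400 = $106,284.
Year 1: DB = ⌊$119,684 × 125%/3⌋ = $49,868; SL = ⌊$106,284/3⌋ = $35,428 → take DB $49,868. Book value $69,816.
Year 2: DB = ⌊$69,816 × 125%/3⌋ = $29,090; SL = ⌊$56,416/2⌋ = $28,208 → take DB $29,090. Book value $40,726.
Accumulated through year 2 = $119,684 − $40,726 = $78,958.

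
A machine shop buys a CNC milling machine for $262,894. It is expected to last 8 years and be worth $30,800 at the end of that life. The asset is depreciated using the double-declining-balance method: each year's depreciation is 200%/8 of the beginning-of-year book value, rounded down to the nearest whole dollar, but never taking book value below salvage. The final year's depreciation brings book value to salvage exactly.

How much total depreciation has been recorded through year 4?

$179,711

Depreciable base = $262,894 − $30,800 = $232,094.
Year 1: ⌊$262,894 × 200%/8⌋ = $65,723. Book value $197,171.
Year 2: ⌊$197,171 × 200%/8⌋ = $49,292. Book value $147,879.
Year 3: ⌊$147,879 × 200%/8⌋ = $36,969. Book value $110,910.
Year 4: ⌊$110,910 × 200%/8⌋ = $27,727. Book value $83,183.
Accumulated through year 4 = $262,894 − $83,183 = $179,711.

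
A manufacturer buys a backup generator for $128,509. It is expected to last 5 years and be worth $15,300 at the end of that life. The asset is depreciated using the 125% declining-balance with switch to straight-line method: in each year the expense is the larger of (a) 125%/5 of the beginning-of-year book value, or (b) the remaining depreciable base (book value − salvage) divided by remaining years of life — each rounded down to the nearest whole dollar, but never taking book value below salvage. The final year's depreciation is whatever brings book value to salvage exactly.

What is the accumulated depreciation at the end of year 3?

Depreciable base = $128,509 − $15,300 = $113,209.
Year 1: DB = ⌊$128,509 × 125%/5⌋ = $32,127; SL = ⌊$113,209/5⌋ = $22,641 → take DB $32,127. Book value $96,382.
Year 2: DB = ⌊$96,382 × 125%/5⌋ = $24,095; SL = ⌊$81,082/4⌋ = $20,270 → take DB $24,095. Book value $72,287.
Year 3: DB = ⌊$72,287 × 125%/5⌋ = $18,071; SL = ⌊$56,987/3⌋ = $18,995 → take SL $18,995. Book value $53,292.
Accumulated through year 3 = $128,509 − $53,292 = $75,217.

$75,217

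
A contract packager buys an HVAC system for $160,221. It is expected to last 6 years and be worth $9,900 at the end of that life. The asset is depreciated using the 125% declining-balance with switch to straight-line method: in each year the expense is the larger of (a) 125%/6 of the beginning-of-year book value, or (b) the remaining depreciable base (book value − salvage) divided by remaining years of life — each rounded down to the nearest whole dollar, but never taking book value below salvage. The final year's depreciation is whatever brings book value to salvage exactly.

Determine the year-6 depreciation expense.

Depreciable base = $160,221 − $9,900 = $150,321.
Year 1: DB = ⌊$160,221 × 125%/6⌋ = $33,379; SL = ⌊$150,321/6⌋ = $25,053 → take DB $33,379. Book value $126,842.
Year 2: DB = ⌊$126,842 × 125%/6⌋ = $26,425; SL = ⌊$116,942/5⌋ = $23,388 → take DB $26,425. Book value $100,417.
Year 3: DB = ⌊$100,417 × 125%/6⌋ = $20,920; SL = ⌊$90,517/4⌋ = $22,629 → take SL $22,629. Book value $77,788.
Year 4: DB = ⌊$77,788 × 125%/6⌋ = $16,205; SL = ⌊$67,888/3⌋ = $22,629 → take SL $22,629. Book value $55,159.
Year 5: DB = ⌊$55,159 × 125%/6⌋ = $11,491; SL = ⌊$45,259/2⌋ = $22,629 → take SL $22,629. Book value $32,530.
Year 6 (final): $32,530 − $9,900 = $22,630. Book value $9,900.

$22,630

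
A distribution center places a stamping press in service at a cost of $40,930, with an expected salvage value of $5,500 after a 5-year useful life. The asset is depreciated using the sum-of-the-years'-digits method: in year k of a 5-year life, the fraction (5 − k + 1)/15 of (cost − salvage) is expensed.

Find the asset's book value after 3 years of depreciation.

Depreciable base = $40,930 − $5,500 = $35,430.
Sum of the years' digits = 5+4+3+2+1 = 15.
Year 1: $35,430 × 5/15 = $11,810. Book value $29,120.
Year 2: $35,430 × 4/15 = $9,448. Book value $19,672.
Year 3: $35,430 × 3/15 = $7,086. Book value $12,586.

$12,586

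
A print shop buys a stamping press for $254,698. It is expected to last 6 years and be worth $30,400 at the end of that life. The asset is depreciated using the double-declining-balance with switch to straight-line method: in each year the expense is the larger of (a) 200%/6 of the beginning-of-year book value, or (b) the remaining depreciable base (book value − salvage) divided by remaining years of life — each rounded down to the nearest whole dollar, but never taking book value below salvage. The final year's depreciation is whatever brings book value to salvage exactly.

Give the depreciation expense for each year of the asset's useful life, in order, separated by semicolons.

Depreciable base = $254,698 − $30,400 = $224,298.
Year 1: DB = ⌊$254,698 × 200%/6⌋ = $84,899; SL = ⌊$224,298/6⌋ = $37,383 → take DB $84,899. Book value $169,799.
Year 2: DB = ⌊$169,799 × 200%/6⌋ = $56,599; SL = ⌊$139,399/5⌋ = $27,879 → take DB $56,599. Book value $113,200.
Year 3: DB = ⌊$113,200 × 200%/6⌋ = $37,733; SL = ⌊$82,800/4⌋ = $20,700 → take DB $37,733. Book value $75,467.
Year 4: DB = ⌊$75,467 × 200%/6⌋ = $25,155; SL = ⌊$45,067/3⌋ = $15,022 → take DB $25,155. Book value $50,312.
Year 5: DB = ⌊$50,312 × 200%/6⌋ = $16,770; SL = ⌊$19,912/2⌋ = $9,956 → take DB $16,770. Book value $33,542.
Year 6 (final): $33,542 − $30,400 = $3,142. Book value $30,400.

$84,899; $56,599; $37,733; $25,155; $16,770; $3,142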